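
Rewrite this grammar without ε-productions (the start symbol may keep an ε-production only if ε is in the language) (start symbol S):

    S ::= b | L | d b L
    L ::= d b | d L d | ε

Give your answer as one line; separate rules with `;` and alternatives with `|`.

S ::= b | L | d b L | d b | ε; L ::= d b | d L d | d d

Nullable set = {L, S}.
ε ∈ L(G) since S is nullable, so keep S → ε.
For each production, add variants omitting each subset of nullable occurrences: S → d b L gives d b L | d b. L → d L d gives d L d | d d.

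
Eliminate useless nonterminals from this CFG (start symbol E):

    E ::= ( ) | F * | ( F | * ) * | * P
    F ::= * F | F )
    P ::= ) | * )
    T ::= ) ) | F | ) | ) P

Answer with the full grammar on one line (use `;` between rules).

Generating nonterminals: {E, P, T}.
Reachable from E after that: {E, P}.
Removed useless symbols: {F, T} and every production mentioning them.

E ::= ( ) | * ) * | * P; P ::= ) | * )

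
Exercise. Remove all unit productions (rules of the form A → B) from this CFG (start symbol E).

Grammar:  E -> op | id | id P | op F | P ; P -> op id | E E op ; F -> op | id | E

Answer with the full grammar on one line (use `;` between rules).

E -> op | id | id P | op F | op id | E E op; P -> op id | E E op; F -> op | id | id P | op F | op id | E E op

Unit pairs: E ⇒* {P}; F ⇒* {E, P}.
For every A with A ⇒* B via unit rules, add B's non-unit alternatives to A; then delete every rule of the form X → Y.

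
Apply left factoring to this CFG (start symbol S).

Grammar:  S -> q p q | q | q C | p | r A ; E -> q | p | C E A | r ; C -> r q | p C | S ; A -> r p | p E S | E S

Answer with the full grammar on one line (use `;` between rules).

S has alternatives sharing prefix 'q': factor to S → q S' with S' → p q | ε | C.

S -> p | r A | q S'; E -> q | p | C E A | r; C -> r q | p C | S; A -> r p | p E S | E S; S' -> p q | epsilon | C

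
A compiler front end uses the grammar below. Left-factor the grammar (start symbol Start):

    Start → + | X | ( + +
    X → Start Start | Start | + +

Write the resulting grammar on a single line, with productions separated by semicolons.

X has alternatives sharing prefix 'Start': factor to X → Start X1 with X1 → Start | ε.

Start → + | X | ( + +; X → + + | Start X1; X1 → Start | epsilon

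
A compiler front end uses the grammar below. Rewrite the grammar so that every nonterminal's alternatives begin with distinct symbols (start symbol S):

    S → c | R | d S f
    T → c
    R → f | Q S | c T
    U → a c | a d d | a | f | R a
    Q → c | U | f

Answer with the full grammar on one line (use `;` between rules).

S → c | R | d S f; T → c; R → f | Q S | c T; U → f | R a | a U'; Q → c | U | f; U' → c | d d | ε

U has alternatives sharing prefix 'a': factor to U → a U' with U' → c | d d | ε.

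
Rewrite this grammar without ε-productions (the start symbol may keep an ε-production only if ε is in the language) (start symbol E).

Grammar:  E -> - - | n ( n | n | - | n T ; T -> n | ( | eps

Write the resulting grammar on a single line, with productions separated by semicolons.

Nullable nonterminals: {T}.
ε ∉ L(G), so no ε-production is kept.

E -> - - | n ( n | n | - | n T; T -> n | (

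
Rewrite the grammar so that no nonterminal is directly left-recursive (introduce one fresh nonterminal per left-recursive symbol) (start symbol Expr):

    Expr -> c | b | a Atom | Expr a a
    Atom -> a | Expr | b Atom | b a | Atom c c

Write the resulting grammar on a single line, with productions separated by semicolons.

Expr -> c Expr1 | b Expr1 | a Atom Expr1; Atom -> a Atom1 | Expr Atom1 | b Atom Atom1 | b a Atom1; Expr1 -> a a Expr1 | ε; Atom1 -> c c Atom1 | ε

Left recursion appears on Expr, Atom.
For Expr: α = {a a}, β = {c, b, a Atom}. Rewrite as Expr → β Expr1 and Expr1 → α Expr1 | ε.
For Atom: α = {c c}, β = {a, Expr, b Atom, b a}. Rewrite as Atom → β Atom1 and Atom1 → α Atom1 | ε.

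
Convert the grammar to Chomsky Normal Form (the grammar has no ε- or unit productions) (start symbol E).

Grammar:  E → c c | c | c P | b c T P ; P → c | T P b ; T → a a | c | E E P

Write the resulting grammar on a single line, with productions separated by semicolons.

Introduce a nonterminal for each terminal appearing in a rule of length ≥ 2: X1 → c, X2 → b, X3 → a.
Binarize each right-hand side of length ≥ 3 by chaining fresh nonterminals (Y1, Y2, …): affected rules were E → X2 X1 T P; P → T P X2; T → E E P.

E → X1 X1 | c | X1 P | X2 Y1; P → c | T Y3; T → X3 X3 | c | E Y4; X1 → c; X2 → b; X3 → a; Y1 → X1 Y2; Y2 → T P; Y3 → P X2; Y4 → E P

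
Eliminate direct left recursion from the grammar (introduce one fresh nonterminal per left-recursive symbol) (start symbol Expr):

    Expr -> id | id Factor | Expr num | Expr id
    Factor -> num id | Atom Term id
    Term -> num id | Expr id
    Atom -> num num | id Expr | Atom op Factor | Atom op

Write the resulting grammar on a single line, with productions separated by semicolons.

Expr -> id Expr1 | id Factor Expr1; Factor -> num id | Atom Term id; Term -> num id | Expr id; Atom -> num num Atom1 | id Expr Atom1; Expr1 -> num Expr1 | id Expr1 | ε; Atom1 -> op Factor Atom1 | op Atom1 | ε

Directly left-recursive nonterminals: Expr, Atom.
For Expr: α = {num, id}, β = {id, id Factor}. Rewrite as Expr → β Expr1 and Expr1 → α Expr1 | ε.
For Atom: α = {op Factor, op}, β = {num num, id Expr}. Rewrite as Atom → β Atom1 and Atom1 → α Atom1 | ε.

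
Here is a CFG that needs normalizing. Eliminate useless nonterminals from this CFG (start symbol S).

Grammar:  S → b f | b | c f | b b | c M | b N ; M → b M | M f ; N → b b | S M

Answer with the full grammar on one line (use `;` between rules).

Generating nonterminals: {N, S}.
Reachable from S after that: {N, S}.
Removed useless symbols: {M} and every production mentioning them.

S → b f | b | c f | b b | b N; N → b b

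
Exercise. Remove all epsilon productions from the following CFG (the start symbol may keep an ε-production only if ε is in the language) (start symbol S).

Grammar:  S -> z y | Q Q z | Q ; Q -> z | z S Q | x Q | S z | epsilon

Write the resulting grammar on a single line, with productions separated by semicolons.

S -> z y | Q Q z | Q z | z | Q | ε; Q -> z | z S Q | z S | z Q | x Q | x | S z

Nullable set = {Q, S}.
ε ∈ L(G) since S is nullable, so keep S → ε.
Expand every rule over subsets of its nullable positions: S → Q Q z gives Q Q z | Q z | z. Q → z S Q gives z S Q | z S | z Q. Q → x Q gives x Q | x.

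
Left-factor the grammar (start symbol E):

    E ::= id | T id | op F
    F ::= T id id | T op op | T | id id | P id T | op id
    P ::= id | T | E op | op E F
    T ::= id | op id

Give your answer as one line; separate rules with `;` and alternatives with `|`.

F has alternatives sharing prefix 'T': factor to F → T F' with F' → id id | op op | ε.

E ::= id | T id | op F; F ::= id id | P id T | op id | T F'; P ::= id | T | E op | op E F; T ::= id | op id; F' ::= id id | op op | ε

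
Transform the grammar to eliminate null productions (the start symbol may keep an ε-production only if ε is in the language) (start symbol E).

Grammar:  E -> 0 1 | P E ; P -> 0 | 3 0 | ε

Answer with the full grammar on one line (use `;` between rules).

Nullable nonterminals: {P}.
ε ∉ L(G), so no ε-production is kept.

E -> 0 1 | P E; P -> 0 | 3 0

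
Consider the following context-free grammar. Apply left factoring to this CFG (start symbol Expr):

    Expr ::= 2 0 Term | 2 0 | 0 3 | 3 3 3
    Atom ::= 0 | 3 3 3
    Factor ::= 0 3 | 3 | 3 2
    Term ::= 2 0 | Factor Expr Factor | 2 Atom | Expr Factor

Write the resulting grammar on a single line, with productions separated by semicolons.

Expr ::= 0 3 | 3 3 3 | 2 0 Expr1; Atom ::= 0 | 3 3 3; Factor ::= 0 3 | 3 Factor1; Term ::= Factor Expr Factor | Expr Factor | 2 Term1; Expr1 ::= Term | ε; Factor1 ::= ε | 2; Term1 ::= 0 | Atom

Expr has alternatives sharing prefix '2 0': factor to Expr → 2 0 Expr1 with Expr1 → Term | ε.
Factor has alternatives sharing prefix '3': factor to Factor → 3 Factor1 with Factor1 → ε | 2.
Term has alternatives sharing prefix '2': factor to Term → 2 Term1 with Term1 → 0 | Atom.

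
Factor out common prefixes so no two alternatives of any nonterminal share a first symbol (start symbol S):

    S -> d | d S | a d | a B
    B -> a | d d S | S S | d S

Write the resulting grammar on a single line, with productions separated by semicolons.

S -> d S' | a S''; B -> a | S S | d B'; S' -> eps | S; S'' -> d | B; B' -> d S | S

S has alternatives sharing prefix 'd': factor to S → d S' with S' → ε | S.
S has alternatives sharing prefix 'a': factor to S → a S'' with S'' → d | B.
B has alternatives sharing prefix 'd': factor to B → d B' with B' → d S | S.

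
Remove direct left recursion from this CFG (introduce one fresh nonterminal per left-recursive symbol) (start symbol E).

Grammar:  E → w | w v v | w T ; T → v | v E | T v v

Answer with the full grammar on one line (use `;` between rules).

E → w | w v v | w T; T → v T' | v E T'; T' → v v T' | ε

Left recursion appears on T.
For T: α = {v v}, β = {v, v E}. Rewrite as T → β T' and T' → α T' | ε.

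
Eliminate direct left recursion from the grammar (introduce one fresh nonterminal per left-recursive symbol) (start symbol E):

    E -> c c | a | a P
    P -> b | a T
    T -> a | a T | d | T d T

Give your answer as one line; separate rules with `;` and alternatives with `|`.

E -> c c | a | a P; P -> b | a T; T -> a T' | a T T' | d T'; T' -> d T T' | epsilon

Directly left-recursive nonterminal: T.
For T: α = {d T}, β = {a, a T, d}. Rewrite as T → β T' and T' → α T' | ε.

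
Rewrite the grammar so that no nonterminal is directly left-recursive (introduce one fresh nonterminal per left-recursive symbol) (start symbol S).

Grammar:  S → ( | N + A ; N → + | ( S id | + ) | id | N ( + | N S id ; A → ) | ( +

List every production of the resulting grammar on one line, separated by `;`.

Directly left-recursive nonterminal: N.
For N: α = {( +, S id}, β = {+, ( S id, + ), id}. Rewrite as N → β N' and N' → α N' | ε.

S → ( | N + A; N → + N' | ( S id N' | + ) N' | id N'; A → ) | ( +; N' → ( + N' | S id N' | ε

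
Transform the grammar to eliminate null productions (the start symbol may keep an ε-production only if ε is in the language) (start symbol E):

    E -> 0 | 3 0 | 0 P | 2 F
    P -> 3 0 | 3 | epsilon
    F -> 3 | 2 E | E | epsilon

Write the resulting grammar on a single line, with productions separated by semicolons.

E -> 0 | 3 0 | 0 P | 2 F | 2; P -> 3 0 | 3; F -> 3 | 2 E | E

Nullable nonterminals: {F, P}.
ε ∉ L(G), so no ε-production is kept.
Expand every rule over subsets of its nullable positions: E → 2 F gives 2 F | 2.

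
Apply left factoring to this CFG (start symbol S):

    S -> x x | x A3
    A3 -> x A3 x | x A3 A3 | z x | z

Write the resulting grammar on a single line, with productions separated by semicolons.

S -> x S'; A3 -> x A3 A3' | z A3''; S' -> x | A3; A3' -> x | A3; A3'' -> x | eps

S has alternatives sharing prefix 'x': factor to S → x S' with S' → x | A3.
A3 has alternatives sharing prefix 'x A3': factor to A3 → x A3 A3' with A3' → x | A3.
A3 has alternatives sharing prefix 'z': factor to A3 → z A3'' with A3'' → x | ε.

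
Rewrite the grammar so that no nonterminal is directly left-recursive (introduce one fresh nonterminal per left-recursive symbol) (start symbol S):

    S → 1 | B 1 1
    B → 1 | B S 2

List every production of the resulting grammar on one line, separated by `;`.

Left recursion appears on B.
For B: α = {S 2}, β = {1}. Rewrite as B → β B' and B' → α B' | ε.

S → 1 | B 1 1; B → 1 B'; B' → S 2 B' | ε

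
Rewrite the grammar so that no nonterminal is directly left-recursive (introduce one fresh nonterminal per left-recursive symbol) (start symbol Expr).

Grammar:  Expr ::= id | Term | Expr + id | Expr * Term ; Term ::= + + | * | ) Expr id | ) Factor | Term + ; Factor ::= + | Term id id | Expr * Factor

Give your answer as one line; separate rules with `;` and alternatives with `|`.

Expr, Term are directly left-recursive.
For Expr: α = {+ id, * Term}, β = {id, Term}. Rewrite as Expr → β Expr1 and Expr1 → α Expr1 | ε.
For Term: α = {+}, β = {+ +, *, ) Expr id, ) Factor}. Rewrite as Term → β Term1 and Term1 → α Term1 | ε.

Expr ::= id Expr1 | Term Expr1; Term ::= + + Term1 | * Term1 | ) Expr id Term1 | ) Factor Term1; Factor ::= + | Term id id | Expr * Factor; Expr1 ::= + id Expr1 | * Term Expr1 | ε; Term1 ::= + Term1 | ε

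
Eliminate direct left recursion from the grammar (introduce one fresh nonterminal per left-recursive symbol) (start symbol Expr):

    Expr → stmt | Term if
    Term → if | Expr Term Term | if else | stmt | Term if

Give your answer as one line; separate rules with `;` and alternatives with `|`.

Expr → stmt | Term if; Term → if Term1 | Expr Term Term Term1 | if else Term1 | stmt Term1; Term1 → if Term1 | ε

Term is directly left-recursive.
For Term: α = {if}, β = {if, Expr Term Term, if else, stmt}. Rewrite as Term → β Term1 and Term1 → α Term1 | ε.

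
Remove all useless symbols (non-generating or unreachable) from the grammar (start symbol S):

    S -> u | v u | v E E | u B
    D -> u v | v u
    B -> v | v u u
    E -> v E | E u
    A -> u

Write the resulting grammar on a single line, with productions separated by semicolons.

S -> u | v u | u B; B -> v | v u u

Generating nonterminals: {A, B, D, S}.
Reachable from S after that: {B, S}.
Removed useless symbols: {A, D, E} and every production mentioning them.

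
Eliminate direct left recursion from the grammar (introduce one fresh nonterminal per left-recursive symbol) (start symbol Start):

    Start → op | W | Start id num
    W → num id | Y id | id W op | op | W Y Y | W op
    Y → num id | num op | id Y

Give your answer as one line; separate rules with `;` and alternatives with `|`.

Start → op Start1 | W Start1; W → num id W1 | Y id W1 | id W op W1 | op W1; Y → num id | num op | id Y; Start1 → id num Start1 | ε; W1 → Y Y W1 | op W1 | ε

Directly left-recursive nonterminals: Start, W.
For Start: α = {id num}, β = {op, W}. Rewrite as Start → β Start1 and Start1 → α Start1 | ε.
For W: α = {Y Y, op}, β = {num id, Y id, id W op, op}. Rewrite as W → β W1 and W1 → α W1 | ε.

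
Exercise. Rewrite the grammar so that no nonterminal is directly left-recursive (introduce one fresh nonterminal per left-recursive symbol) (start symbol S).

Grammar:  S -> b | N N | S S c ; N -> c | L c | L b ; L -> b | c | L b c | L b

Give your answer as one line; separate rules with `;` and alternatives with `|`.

Left recursion appears on S, L.
For S: α = {S c}, β = {b, N N}. Rewrite as S → β S' and S' → α S' | ε.
For L: α = {b c, b}, β = {b, c}. Rewrite as L → β L' and L' → α L' | ε.

S -> b S' | N N S'; N -> c | L c | L b; L -> b L' | c L'; S' -> S c S' | ε; L' -> b c L' | b L' | ε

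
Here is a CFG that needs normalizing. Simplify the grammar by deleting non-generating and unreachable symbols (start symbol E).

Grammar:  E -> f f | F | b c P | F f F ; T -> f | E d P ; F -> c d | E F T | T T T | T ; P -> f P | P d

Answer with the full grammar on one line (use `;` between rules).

E -> f f | F | F f F; T -> f; F -> c d | E F T | T T T | T

Generating nonterminals: {E, F, T}.
Reachable from E after that: {E, F, T}.
Removed useless symbols: {P} and every production mentioning them.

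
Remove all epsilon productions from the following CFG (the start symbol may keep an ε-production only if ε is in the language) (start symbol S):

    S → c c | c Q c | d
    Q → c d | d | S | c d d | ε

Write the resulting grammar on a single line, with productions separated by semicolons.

S → c c | c Q c | d; Q → c d | d | S | c d d

The nullable symbols are {Q}.
ε ∉ L(G), so no ε-production is kept.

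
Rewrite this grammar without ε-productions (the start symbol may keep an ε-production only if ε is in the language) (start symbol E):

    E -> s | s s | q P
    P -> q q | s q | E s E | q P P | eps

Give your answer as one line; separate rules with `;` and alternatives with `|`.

Nullable nonterminals: {P}.
ε ∉ L(G), so no ε-production is kept.
For each production, add variants omitting each subset of nullable occurrences: E → q P gives q P | q. P → q P P gives q P P | q P | q.

E -> s | s s | q P | q; P -> q q | s q | E s E | q P P | q P | q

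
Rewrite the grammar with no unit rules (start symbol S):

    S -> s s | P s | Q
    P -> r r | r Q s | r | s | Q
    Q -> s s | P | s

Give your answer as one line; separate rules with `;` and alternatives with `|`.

Unit pairs: P ⇒* {Q}; Q ⇒* {P}; S ⇒* {P, Q}.
For every A with A ⇒* B via unit rules, add B's non-unit alternatives to A; then delete every rule of the form X → Y.

S -> s s | P s | r r | r Q s | r | s; P -> r r | r Q s | r | s | s s; Q -> r r | r Q s | r | s | s s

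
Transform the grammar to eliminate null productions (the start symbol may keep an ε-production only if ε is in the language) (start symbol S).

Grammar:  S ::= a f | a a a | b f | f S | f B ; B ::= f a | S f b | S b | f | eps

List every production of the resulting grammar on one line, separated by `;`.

S ::= a f | a a a | b f | f S | f B | f; B ::= f a | S f b | S b | f

Nullable nonterminals: {B}.
ε ∉ L(G), so no ε-production is kept.
Expand every rule over subsets of its nullable positions: S → f B gives f B | f.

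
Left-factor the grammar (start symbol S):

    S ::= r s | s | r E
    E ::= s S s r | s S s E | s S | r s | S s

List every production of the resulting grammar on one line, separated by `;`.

S has alternatives sharing prefix 'r': factor to S → r S' with S' → s | E.
E has alternatives sharing prefix 's S': factor to E → s S E' with E' → s r | s E | ε.
E' has alternatives sharing prefix 's': factor to E' → s E'' with E'' → r | E.

S ::= s | r S'; E ::= r s | S s | s S E'; S' ::= s | E; E' ::= epsilon | s E''; E'' ::= r | E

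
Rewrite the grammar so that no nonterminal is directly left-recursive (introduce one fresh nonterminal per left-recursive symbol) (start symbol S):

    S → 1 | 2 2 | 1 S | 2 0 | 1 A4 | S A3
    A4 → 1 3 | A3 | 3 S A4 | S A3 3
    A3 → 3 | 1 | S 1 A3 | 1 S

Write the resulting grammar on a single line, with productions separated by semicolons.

S is directly left-recursive.
For S: α = {A3}, β = {1, 2 2, 1 S, 2 0, 1 A4}. Rewrite as S → β S' and S' → α S' | ε.

S → 1 S' | 2 2 S' | 1 S S' | 2 0 S' | 1 A4 S'; A4 → 1 3 | A3 | 3 S A4 | S A3 3; A3 → 3 | 1 | S 1 A3 | 1 S; S' → A3 S' | eps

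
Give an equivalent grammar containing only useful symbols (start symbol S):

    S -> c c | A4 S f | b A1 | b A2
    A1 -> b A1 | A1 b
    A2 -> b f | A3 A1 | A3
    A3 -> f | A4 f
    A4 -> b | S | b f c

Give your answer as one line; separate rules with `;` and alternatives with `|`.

S -> c c | A4 S f | b A2; A2 -> b f | A3; A3 -> f | A4 f; A4 -> b | S | b f c

Generating nonterminals: {A2, A3, A4, S}.
Reachable from S after that: {A2, A3, A4, S}.
Removed useless symbols: {A1} and every production mentioning them.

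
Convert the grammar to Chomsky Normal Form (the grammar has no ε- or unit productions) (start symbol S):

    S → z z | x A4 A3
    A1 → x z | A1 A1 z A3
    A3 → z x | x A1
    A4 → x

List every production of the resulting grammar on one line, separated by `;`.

S → X1 X1 | X2 Y1; A1 → X2 X1 | A1 Y2; A3 → X1 X2 | X2 A1; A4 → x; X1 → z; X2 → x; Y1 → A4 A3; Y2 → A1 Y3; Y3 → X1 A3

Introduce a nonterminal for each terminal appearing in a rule of length ≥ 2: X1 → z, X2 → x.
Binarize each right-hand side of length ≥ 3 by chaining fresh nonterminals (Y1, Y2, …): affected rules were S → X2 A4 A3; A1 → A1 A1 X1 A3.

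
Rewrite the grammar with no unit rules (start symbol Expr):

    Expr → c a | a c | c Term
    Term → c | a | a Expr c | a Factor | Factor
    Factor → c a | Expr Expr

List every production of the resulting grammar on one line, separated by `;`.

Expr → c a | a c | c Term; Term → c | a | a Expr c | a Factor | c a | Expr Expr; Factor → c a | Expr Expr

Unit pairs: Term ⇒* {Factor}.
For every A with A ⇒* B via unit rules, add B's non-unit alternatives to A; then delete every rule of the form X → Y.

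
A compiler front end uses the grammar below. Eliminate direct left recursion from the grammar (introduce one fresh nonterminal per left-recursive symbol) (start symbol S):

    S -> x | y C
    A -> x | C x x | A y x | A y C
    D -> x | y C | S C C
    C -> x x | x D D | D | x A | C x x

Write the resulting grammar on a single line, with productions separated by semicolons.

S -> x | y C; A -> x A' | C x x A'; D -> x | y C | S C C; C -> x x C' | x D D C' | D C' | x A C'; A' -> y x A' | y C A' | epsilon; C' -> x x C' | epsilon

A, C are directly left-recursive.
For A: α = {y x, y C}, β = {x, C x x}. Rewrite as A → β A' and A' → α A' | ε.
For C: α = {x x}, β = {x x, x D D, D, x A}. Rewrite as C → β C' and C' → α C' | ε.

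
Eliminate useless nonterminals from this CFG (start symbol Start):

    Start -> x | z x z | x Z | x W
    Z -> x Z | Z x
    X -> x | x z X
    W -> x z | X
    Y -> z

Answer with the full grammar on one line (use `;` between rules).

Start -> x | z x z | x W; X -> x | x z X; W -> x z | X

Generating nonterminals: {Start, W, X, Y}.
Reachable from Start after that: {Start, W, X}.
Removed useless symbols: {Y, Z} and every production mentioning them.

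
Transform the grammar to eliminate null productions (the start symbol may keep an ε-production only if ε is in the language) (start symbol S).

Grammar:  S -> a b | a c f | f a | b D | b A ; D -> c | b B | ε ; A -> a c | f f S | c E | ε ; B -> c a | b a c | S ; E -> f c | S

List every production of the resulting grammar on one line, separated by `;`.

S -> a b | a c f | f a | b D | b | b A; D -> c | b B; A -> a c | f f S | c E; B -> c a | b a c | S; E -> f c | S

Nullable nonterminals: {A, D}.
ε ∉ L(G), so no ε-production is kept.
Expand every rule over subsets of its nullable positions: S → b D gives b D | b.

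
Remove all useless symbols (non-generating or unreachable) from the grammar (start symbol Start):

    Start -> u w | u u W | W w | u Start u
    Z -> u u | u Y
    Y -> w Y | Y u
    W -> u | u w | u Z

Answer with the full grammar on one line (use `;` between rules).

Generating nonterminals: {Start, W, Z}.
Reachable from Start after that: {Start, W, Z}.
Removed useless symbols: {Y} and every production mentioning them.

Start -> u w | u u W | W w | u Start u; Z -> u u; W -> u | u w | u Z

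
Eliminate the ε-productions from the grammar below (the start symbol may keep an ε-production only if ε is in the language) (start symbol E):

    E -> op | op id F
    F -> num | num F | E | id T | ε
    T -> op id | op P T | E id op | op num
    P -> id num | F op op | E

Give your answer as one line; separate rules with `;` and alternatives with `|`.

The nullable symbols are {F}.
ε ∉ L(G), so no ε-production is kept.
Add the nullable-subset variants: E → op id F gives op id F | op id. P → F op op gives F op op | op op.

E -> op | op id F | op id; F -> num | num F | E | id T; T -> op id | op P T | E id op | op num; P -> id num | F op op | op op | E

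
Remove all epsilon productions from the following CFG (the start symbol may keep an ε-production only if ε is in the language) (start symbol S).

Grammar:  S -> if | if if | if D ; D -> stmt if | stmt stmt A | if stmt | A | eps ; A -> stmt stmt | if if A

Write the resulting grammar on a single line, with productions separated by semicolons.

S -> if | if if | if D; D -> stmt if | stmt stmt A | if stmt | A; A -> stmt stmt | if if A

Nullable nonterminals: {D}.
ε ∉ L(G), so no ε-production is kept.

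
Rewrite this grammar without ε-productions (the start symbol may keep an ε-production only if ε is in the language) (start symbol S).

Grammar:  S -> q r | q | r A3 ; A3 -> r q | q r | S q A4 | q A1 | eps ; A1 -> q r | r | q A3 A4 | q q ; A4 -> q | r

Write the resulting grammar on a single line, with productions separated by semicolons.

Nullable nonterminals: {A3}.
ε ∉ L(G), so no ε-production is kept.
Add the nullable-subset variants: S → r A3 gives r A3 | r. A1 → q A3 A4 gives q A3 A4 | q A4.

S -> q r | q | r A3 | r; A3 -> r q | q r | S q A4 | q A1; A1 -> q r | r | q A3 A4 | q A4 | q q; A4 -> q | r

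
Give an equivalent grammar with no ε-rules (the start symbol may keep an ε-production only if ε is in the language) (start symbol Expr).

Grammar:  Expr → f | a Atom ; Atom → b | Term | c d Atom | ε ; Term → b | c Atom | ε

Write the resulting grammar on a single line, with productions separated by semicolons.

Expr → f | a Atom | a; Atom → b | Term | c d Atom | c d; Term → b | c Atom | c

Nullable nonterminals: {Atom, Term}.
ε ∉ L(G), so no ε-production is kept.
Add the nullable-subset variants: Expr → a Atom gives a Atom | a. Atom → c d Atom gives c d Atom | c d. Term → c Atom gives c Atom | c.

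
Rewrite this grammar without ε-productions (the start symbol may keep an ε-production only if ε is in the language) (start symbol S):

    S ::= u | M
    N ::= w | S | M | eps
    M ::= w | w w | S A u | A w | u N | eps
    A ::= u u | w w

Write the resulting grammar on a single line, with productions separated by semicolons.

S ::= u | M | ε; N ::= w | S | M; M ::= w | w w | S A u | A u | A w | u N | u; A ::= u u | w w

Nullable nonterminals: {M, N, S}.
ε ∈ L(G) since S is nullable, so keep S → ε.
Add the nullable-subset variants: M → S A u gives S A u | A u. M → u N gives u N | u.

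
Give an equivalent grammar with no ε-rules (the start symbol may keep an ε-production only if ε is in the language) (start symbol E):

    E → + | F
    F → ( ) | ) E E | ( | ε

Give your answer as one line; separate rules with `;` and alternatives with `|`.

E → + | F | ε; F → ( ) | ) E E | ) E | ) | (

Nullable set = {E, F}.
ε ∈ L(G) since E is nullable, so keep E → ε.
For each production, add variants omitting each subset of nullable occurrences: F → ) E E gives ) E E | ) E | ).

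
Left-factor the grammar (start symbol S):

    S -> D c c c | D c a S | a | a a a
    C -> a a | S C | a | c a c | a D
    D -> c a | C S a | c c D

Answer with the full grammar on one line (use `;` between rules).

S has alternatives sharing prefix 'D c': factor to S → D c S' with S' → c c | a S.
S has alternatives sharing prefix 'a': factor to S → a S'' with S'' → ε | a a.
C has alternatives sharing prefix 'a': factor to C → a C' with C' → a | ε | D.
D has alternatives sharing prefix 'c': factor to D → c D' with D' → a | c D.

S -> D c S' | a S''; C -> S C | c a c | a C'; D -> C S a | c D'; S' -> c c | a S; S'' -> ε | a a; C' -> a | ε | D; D' -> a | c D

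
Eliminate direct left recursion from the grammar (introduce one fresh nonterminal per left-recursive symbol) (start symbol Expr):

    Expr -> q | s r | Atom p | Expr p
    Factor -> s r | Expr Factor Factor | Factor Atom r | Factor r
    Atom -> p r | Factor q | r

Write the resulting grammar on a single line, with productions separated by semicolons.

Expr -> q Expr1 | s r Expr1 | Atom p Expr1; Factor -> s r Factor1 | Expr Factor Factor Factor1; Atom -> p r | Factor q | r; Expr1 -> p Expr1 | epsilon; Factor1 -> Atom r Factor1 | r Factor1 | epsilon

Directly left-recursive nonterminals: Expr, Factor.
For Expr: α = {p}, β = {q, s r, Atom p}. Rewrite as Expr → β Expr1 and Expr1 → α Expr1 | ε.
For Factor: α = {Atom r, r}, β = {s r, Expr Factor Factor}. Rewrite as Factor → β Factor1 and Factor1 → α Factor1 | ε.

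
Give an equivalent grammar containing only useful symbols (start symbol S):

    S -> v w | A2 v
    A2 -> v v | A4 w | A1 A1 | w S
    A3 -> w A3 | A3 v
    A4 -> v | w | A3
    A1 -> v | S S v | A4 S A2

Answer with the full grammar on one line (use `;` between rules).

S -> v w | A2 v; A2 -> v v | A4 w | A1 A1 | w S; A4 -> v | w; A1 -> v | S S v | A4 S A2

Generating nonterminals: {A1, A2, A4, S}.
Reachable from S after that: {A1, A2, A4, S}.
Removed useless symbols: {A3} and every production mentioning them.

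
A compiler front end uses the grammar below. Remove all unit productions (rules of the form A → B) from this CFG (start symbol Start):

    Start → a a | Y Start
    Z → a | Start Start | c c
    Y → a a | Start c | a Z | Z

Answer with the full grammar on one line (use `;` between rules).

Start → a a | Y Start; Z → a | Start Start | c c; Y → a | Start Start | c c | a a | Start c | a Z

Unit pairs: Y ⇒* {Z}.
For every A with A ⇒* B via unit rules, add B's non-unit alternatives to A; then delete every rule of the form X → Y.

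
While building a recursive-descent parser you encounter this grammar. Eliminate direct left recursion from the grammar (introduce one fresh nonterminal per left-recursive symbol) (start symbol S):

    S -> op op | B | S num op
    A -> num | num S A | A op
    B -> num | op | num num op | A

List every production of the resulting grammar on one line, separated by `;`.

S -> op op S' | B S'; A -> num A' | num S A A'; B -> num | op | num num op | A; S' -> num op S' | ε; A' -> op A' | ε

S, A are directly left-recursive.
For S: α = {num op}, β = {op op, B}. Rewrite as S → β S' and S' → α S' | ε.
For A: α = {op}, β = {num, num S A}. Rewrite as A → β A' and A' → α A' | ε.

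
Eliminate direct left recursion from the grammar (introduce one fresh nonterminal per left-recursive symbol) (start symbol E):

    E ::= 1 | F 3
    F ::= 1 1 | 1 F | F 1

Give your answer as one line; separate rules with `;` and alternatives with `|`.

F is directly left-recursive.
For F: α = {1}, β = {1 1, 1 F}. Rewrite as F → β F' and F' → α F' | ε.

E ::= 1 | F 3; F ::= 1 1 F' | 1 F F'; F' ::= 1 F' | ε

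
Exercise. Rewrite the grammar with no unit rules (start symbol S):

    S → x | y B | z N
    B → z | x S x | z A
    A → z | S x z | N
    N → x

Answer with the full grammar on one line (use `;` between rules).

S → x | y B | z N; B → z | x S x | z A; A → x | z | S x z; N → x

Unit pairs: A ⇒* {N}.
For each unit pair (A, B), copy every non-unit production of B to A, then drop all unit productions.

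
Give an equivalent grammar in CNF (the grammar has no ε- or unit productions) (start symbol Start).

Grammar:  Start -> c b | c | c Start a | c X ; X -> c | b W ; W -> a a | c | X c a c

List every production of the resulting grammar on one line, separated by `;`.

Start -> X1 X2 | c | X1 Y1 | X1 X; X -> c | X2 W; W -> X3 X3 | c | X Y2; X1 -> c; X2 -> b; X3 -> a; Y1 -> Start X3; Y2 -> X1 Y3; Y3 -> X3 X1

Introduce a nonterminal for each terminal appearing in a rule of length ≥ 2: X1 → c, X2 → b, X3 → a.
Binarize each right-hand side of length ≥ 3 by chaining fresh nonterminals (Y1, Y2, …): affected rules were Start → X1 Start X3; W → X X1 X3 X1.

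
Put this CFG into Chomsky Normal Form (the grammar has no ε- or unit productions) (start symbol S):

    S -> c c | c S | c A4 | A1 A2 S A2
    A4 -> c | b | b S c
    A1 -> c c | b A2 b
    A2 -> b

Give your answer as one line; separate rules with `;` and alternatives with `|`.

Introduce a nonterminal for each terminal appearing in a rule of length ≥ 2: X1 → c, X2 → b.
Binarize each right-hand side of length ≥ 3 by chaining fresh nonterminals (Y1, Y2, …): affected rules were S → A1 A2 S A2; A4 → X2 S X1; A1 → X2 A2 X2.

S -> X1 X1 | X1 S | X1 A4 | A1 Y1; A4 -> c | b | X2 Y3; A1 -> X1 X1 | X2 Y4; A2 -> b; X1 -> c; X2 -> b; Y1 -> A2 Y2; Y2 -> S A2; Y3 -> S X1; Y4 -> A2 X2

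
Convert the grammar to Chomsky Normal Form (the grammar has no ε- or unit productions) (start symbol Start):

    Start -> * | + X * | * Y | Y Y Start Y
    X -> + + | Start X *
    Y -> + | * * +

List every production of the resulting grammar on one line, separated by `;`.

Start -> * | X1 Y1 | X2 Y | Y Y2; X -> X1 X1 | Start Y4; Y -> + | X2 Y5; X1 -> +; X2 -> *; Y1 -> X X2; Y2 -> Y Y3; Y3 -> Start Y; Y4 -> X X2; Y5 -> X2 X1

Introduce a nonterminal for each terminal appearing in a rule of length ≥ 2: X1 → +, X2 → *.
Binarize each right-hand side of length ≥ 3 by chaining fresh nonterminals (Y1, Y2, …): affected rules were Start → X1 X X2; Start → Y Y Start Y; X → Start X X2; Y → X2 X2 X1.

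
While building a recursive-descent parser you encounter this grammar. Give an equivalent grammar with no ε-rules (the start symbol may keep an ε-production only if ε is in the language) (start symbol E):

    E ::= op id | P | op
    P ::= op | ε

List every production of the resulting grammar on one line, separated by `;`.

E ::= op id | P | op | ε; P ::= op

Nullable set = {E, P}.
ε ∈ L(G) since E is nullable, so keep E → ε.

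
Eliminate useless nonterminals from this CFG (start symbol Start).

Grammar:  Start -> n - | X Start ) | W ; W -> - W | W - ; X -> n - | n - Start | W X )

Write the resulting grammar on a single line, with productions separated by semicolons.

Start -> n - | X Start ); X -> n - | n - Start

Generating nonterminals: {Start, X}.
Reachable from Start after that: {Start, X}.
Removed useless symbols: {W} and every production mentioning them.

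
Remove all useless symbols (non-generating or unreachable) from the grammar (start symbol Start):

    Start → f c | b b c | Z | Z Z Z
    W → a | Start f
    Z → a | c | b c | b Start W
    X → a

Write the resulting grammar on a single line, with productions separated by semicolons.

Generating nonterminals: {Start, W, X, Z}.
Reachable from Start after that: {Start, W, Z}.
Removed useless symbols: {X} and every production mentioning them.

Start → f c | b b c | Z | Z Z Z; W → a | Start f; Z → a | c | b c | b Start W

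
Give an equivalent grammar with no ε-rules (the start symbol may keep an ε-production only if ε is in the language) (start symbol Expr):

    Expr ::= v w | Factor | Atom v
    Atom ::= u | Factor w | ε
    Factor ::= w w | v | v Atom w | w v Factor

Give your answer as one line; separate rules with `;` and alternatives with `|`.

Nullable nonterminals: {Atom}.
ε ∉ L(G), so no ε-production is kept.
For each production, add variants omitting each subset of nullable occurrences: Expr → Atom v gives Atom v | v. Factor → v Atom w gives v Atom w | v w.

Expr ::= v w | Factor | Atom v | v; Atom ::= u | Factor w; Factor ::= w w | v | v Atom w | v w | w v Factor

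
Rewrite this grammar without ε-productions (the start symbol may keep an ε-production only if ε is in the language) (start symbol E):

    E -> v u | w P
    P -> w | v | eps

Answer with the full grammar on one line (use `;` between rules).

E -> v u | w P | w; P -> w | v

Nullable nonterminals: {P}.
ε ∉ L(G), so no ε-production is kept.
Expand every rule over subsets of its nullable positions: E → w P gives w P | w.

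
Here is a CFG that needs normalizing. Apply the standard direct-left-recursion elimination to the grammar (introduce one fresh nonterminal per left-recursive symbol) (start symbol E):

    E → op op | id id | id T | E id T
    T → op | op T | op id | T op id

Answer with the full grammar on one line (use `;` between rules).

E, T are directly left-recursive.
For E: α = {id T}, β = {op op, id id, id T}. Rewrite as E → β E' and E' → α E' | ε.
For T: α = {op id}, β = {op, op T, op id}. Rewrite as T → β T' and T' → α T' | ε.

E → op op E' | id id E' | id T E'; T → op T' | op T T' | op id T'; E' → id T E' | epsilon; T' → op id T' | epsilon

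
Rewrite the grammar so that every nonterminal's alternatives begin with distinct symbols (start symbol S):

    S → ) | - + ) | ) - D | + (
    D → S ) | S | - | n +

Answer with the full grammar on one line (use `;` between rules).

S has alternatives sharing prefix ')': factor to S → ) S' with S' → ε | - D.
D has alternatives sharing prefix 'S': factor to D → S D' with D' → ) | ε.

S → - + ) | + ( | ) S'; D → - | n + | S D'; S' → eps | - D; D' → ) | eps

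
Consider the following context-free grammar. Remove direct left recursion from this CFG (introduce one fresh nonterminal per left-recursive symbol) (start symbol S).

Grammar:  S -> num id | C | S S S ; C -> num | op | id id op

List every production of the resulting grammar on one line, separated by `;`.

Directly left-recursive nonterminal: S.
For S: α = {S S}, β = {num id, C}. Rewrite as S → β S' and S' → α S' | ε.

S -> num id S' | C S'; C -> num | op | id id op; S' -> S S S' | ε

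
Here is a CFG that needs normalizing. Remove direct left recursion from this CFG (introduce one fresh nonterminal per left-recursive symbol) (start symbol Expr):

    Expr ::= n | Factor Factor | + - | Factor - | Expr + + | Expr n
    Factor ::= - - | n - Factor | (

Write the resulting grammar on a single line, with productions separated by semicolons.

Expr ::= n Expr1 | Factor Factor Expr1 | + - Expr1 | Factor - Expr1; Factor ::= - - | n - Factor | (; Expr1 ::= + + Expr1 | n Expr1 | ε

Left recursion appears on Expr.
For Expr: α = {+ +, n}, β = {n, Factor Factor, + -, Factor -}. Rewrite as Expr → β Expr1 and Expr1 → α Expr1 | ε.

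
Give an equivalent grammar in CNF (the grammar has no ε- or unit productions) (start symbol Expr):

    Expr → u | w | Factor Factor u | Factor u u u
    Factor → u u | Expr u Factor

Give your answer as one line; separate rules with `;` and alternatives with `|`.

Expr → u | w | Factor Y1 | Factor Y2; Factor → X1 X1 | Expr Y4; X1 → u; Y1 → Factor X1; Y2 → X1 Y3; Y3 → X1 X1; Y4 → X1 Factor

Introduce a nonterminal for each terminal appearing in a rule of length ≥ 2: X1 → u.
Binarize each right-hand side of length ≥ 3 by chaining fresh nonterminals (Y1, Y2, …): affected rules were Expr → Factor Factor X1; Expr → Factor X1 X1 X1; Factor → Expr X1 Factor.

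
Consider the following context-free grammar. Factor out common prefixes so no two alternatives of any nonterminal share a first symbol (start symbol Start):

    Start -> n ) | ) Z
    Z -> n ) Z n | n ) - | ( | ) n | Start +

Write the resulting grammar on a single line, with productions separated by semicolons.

Z has alternatives sharing prefix 'n )': factor to Z → n ) Z1 with Z1 → Z n | -.

Start -> n ) | ) Z; Z -> ( | ) n | Start + | n ) Z1; Z1 -> Z n | -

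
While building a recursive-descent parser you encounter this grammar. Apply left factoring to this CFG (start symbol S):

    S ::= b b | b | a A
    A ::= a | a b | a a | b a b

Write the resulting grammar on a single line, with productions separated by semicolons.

S has alternatives sharing prefix 'b': factor to S → b S' with S' → b | ε.
A has alternatives sharing prefix 'a': factor to A → a A' with A' → ε | b | a.

S ::= a A | b S'; A ::= b a b | a A'; S' ::= b | ε; A' ::= ε | b | a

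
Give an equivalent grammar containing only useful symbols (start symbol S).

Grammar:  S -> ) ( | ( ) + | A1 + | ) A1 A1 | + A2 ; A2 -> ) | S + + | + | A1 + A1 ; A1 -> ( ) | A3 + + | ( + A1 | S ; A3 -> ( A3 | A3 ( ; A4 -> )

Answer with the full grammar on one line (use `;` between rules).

Generating nonterminals: {A1, A2, A4, S}.
Reachable from S after that: {A1, A2, S}.
Removed useless symbols: {A3, A4} and every production mentioning them.

S -> ) ( | ( ) + | A1 + | ) A1 A1 | + A2; A2 -> ) | S + + | + | A1 + A1; A1 -> ( ) | ( + A1 | S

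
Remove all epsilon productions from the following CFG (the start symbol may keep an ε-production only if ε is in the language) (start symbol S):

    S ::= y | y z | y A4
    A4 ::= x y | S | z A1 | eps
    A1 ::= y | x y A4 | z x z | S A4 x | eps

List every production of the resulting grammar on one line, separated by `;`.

Nullable nonterminals: {A1, A4}.
ε ∉ L(G), so no ε-production is kept.
For each production, add variants omitting each subset of nullable occurrences: A4 → z A1 gives z A1 | z. A1 → x y A4 gives x y A4 | x y. A1 → S A4 x gives S A4 x | S x.

S ::= y | y z | y A4; A4 ::= x y | S | z A1 | z; A1 ::= y | x y A4 | x y | z x z | S A4 x | S x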